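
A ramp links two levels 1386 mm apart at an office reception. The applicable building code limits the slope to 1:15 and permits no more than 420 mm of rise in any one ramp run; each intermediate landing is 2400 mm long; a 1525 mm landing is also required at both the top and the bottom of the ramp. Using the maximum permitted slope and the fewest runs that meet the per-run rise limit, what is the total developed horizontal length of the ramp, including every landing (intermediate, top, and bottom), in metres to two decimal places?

⌈1386/420⌉ = 4 ramp runs. That means 3 intermediate landings.
Ramp run (horizontal) at 1:15: 1386 × 15 = 20790 mm.
Intermediate landings: 3 × 2400 = 7200 mm.
Top and bottom landings: 2 × 1525 = 3050 mm.
Total = 20790 + 7200 + 3050 = 31040 mm.
= 31.04 m.

31.04 m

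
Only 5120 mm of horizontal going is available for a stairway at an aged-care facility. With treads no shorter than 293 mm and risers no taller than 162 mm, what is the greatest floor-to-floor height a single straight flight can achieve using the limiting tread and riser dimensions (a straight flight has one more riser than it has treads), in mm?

Treads that fit: ⌊5120 / 293⌋ = 17.
Risers = treads + 1 = 18.
Maximum height = 18 × 162 = 2916 mm.

2916 mm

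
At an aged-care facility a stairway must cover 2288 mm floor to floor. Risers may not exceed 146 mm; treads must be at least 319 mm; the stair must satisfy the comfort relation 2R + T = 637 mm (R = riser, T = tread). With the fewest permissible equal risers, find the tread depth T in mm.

At most 146 each: 2288/146 = 15.67, giving 16 risers.
Each riser is 2288/16 = 143 mm (≤ 146 mm).
From 2R + T = 637: T = 637 − 286 = 351 mm.

351 mm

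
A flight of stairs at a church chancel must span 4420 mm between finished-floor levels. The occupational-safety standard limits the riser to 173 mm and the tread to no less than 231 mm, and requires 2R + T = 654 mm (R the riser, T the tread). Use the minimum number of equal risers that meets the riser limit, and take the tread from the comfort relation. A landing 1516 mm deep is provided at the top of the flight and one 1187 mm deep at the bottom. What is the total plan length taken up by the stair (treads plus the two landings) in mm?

10553 mm

4420 / 173 = 25.55, so 26 risers are needed.
Each riser is 4420/26 = 170 mm (≤ 173 mm).
T = 654 − 2·170 = 314 mm, which satisfies the 231 mm minimum.
Treads = 26 − 1 = 25; going = 25 × 314 = 7850 mm.
Add landings: 7850 + 1516 + 1187 = 10553 mm.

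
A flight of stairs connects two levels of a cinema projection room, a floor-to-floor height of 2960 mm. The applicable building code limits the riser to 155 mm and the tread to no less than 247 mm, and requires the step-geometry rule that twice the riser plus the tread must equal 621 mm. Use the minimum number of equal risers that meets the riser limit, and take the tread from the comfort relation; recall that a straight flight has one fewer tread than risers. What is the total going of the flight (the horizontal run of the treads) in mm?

2960 / 155 = 19.10, so 20 risers are needed.
R = 2960 ÷ 20 = 148 mm.
Tread T = 621 − 2 × 148 = 325 mm (≥ 247 mm).
Treads = 20 − 1 = 19; going = 19 × 325 = 6175 mm.

6175 mm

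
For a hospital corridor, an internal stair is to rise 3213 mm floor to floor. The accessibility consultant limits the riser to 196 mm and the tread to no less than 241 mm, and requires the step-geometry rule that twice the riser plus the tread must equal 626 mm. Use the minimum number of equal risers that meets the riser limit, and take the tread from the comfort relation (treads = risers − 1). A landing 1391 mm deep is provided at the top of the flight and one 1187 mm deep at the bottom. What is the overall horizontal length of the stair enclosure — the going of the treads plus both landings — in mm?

At most 196 each: 3213/196 = 16.39, giving 17 risers.
Each riser is 3213/17 = 189 mm (≤ 196 mm).
Tread T = 626 − 2 × 189 = 248 mm (≥ 241 mm).
Treads = 17 − 1 = 16; going = 16 × 248 = 3968 mm.
Enclosure = 3968 + 1391 + 1187 = 6546 mm.

6546 mm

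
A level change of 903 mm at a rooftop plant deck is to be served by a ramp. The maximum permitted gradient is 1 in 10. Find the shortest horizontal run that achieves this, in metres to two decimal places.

Run = rise × 10 = 903 × 10 = 9030 mm.
9030 mm = 9.03 m.

9.03 m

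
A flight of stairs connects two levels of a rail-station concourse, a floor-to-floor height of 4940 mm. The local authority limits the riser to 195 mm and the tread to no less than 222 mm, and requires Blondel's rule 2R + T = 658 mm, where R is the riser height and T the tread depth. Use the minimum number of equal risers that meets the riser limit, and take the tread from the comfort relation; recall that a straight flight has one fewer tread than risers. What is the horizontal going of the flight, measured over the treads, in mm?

6950 mm

4940 / 195 = 25.333 → round up to 26 risers.
Each riser is 4940/26 = 190 mm (≤ 195 mm).
Tread T = 658 − 2 × 190 = 278 mm (≥ 222 mm).
Going = (26 − 1) × 278 = 6950 mm.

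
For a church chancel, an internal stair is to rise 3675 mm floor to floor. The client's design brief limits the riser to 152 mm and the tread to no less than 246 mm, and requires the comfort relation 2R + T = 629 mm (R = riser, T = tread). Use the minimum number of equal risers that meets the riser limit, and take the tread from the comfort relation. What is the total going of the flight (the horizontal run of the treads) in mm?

8040 mm

3675 / 152 = 24.178 → round up to 25 risers.
R = 3675 ÷ 25 = 147 mm.
Tread T = 629 − 2 × 147 = 335 mm (≥ 246 mm).
Going = (25 − 1) × 335 = 8040 mm.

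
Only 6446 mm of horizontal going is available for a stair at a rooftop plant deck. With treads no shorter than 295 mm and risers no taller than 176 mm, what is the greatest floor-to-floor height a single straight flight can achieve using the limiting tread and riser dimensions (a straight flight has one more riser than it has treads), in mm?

3872 mm

6446 / 295 = 21.85, so 21 treads fit.
Risers = treads + 1 = 22.
Maximum height = 22 × 176 = 3872 mm.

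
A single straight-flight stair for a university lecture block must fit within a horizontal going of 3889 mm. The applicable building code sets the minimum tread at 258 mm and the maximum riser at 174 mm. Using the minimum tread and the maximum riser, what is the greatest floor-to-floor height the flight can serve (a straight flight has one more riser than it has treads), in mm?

3889 / 258 = 15.07, so 15 treads fit.
Risers = treads + 1 = 16.
Maximum height = 16 × 174 = 2784 mm.

2784 mm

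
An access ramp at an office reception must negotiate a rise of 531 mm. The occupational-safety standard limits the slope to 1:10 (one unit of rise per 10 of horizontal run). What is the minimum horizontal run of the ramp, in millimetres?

5310 mm

At 1:10 the run is 10 × 531 = 5310 mm.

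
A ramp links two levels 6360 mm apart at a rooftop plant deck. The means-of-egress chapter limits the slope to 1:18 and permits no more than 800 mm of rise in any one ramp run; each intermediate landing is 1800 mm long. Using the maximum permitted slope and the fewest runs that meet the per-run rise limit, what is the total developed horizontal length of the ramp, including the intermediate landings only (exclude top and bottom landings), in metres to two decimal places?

6360 / 800 = 7.950 → round up to 8 ramp runs. That means 7 intermediate landings.
Ramp run (horizontal) at 1:18: 6360 × 18 = 114480 mm.
7 intermediate landings contribute 7 × 1800 = 12600 mm.
Total developed length = 114480 + 12600 = 127080 mm.
= 127.08 m.

127.08 m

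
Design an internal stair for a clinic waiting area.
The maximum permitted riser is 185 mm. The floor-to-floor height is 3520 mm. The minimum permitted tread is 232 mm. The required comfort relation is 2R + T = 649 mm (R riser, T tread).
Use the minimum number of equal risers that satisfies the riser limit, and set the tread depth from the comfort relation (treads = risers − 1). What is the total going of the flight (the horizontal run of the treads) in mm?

⌈3520/185⌉ = 20 risers.
Each riser is 3520/20 = 176 mm (≤ 185 mm).
Tread T = 649 − 2 × 176 = 297 mm (≥ 232 mm).
Treads = 20 − 1 = 19; going = 19 × 297 = 5643 mm.

5643 mm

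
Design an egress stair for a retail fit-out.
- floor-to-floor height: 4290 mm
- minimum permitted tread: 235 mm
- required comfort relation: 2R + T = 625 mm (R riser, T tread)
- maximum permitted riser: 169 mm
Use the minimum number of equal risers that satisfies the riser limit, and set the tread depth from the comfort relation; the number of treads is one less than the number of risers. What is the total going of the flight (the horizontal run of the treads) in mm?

7375 mm

4290 / 169 = 25.38, so 26 risers are needed.
Each riser is 4290/26 = 165 mm (≤ 169 mm).
T = 625 − 2·165 = 295 mm, which satisfies the 235 mm minimum.
Going = (26 − 1) × 295 = 7375 mm.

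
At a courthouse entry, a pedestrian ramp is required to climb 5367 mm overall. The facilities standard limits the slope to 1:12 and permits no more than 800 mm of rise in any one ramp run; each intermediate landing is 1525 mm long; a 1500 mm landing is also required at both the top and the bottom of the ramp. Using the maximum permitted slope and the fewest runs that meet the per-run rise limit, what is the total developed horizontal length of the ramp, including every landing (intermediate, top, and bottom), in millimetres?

76554 mm

5367 / 800 = 6.709 → round up to 7 ramp runs. That means 6 intermediate landings.
Ramp run (horizontal) at 1:12: 5367 × 12 = 64404 mm.
Intermediate landings: 6 × 1525 = 9150 mm.
Top and bottom landings: 2 × 1500 = 3000 mm.
Total = 64404 + 9150 + 3000 = 76554 mm.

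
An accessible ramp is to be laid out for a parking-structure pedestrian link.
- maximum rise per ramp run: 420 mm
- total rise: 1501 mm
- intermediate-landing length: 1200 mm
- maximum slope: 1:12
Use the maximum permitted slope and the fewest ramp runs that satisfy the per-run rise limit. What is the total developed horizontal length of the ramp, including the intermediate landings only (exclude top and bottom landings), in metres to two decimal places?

21.61 m

At most 420 each: 1501/420 = 3.57, giving 4 ramp runs. That means 3 intermediate landings.
Horizontal run for 1501 mm of rise at 1:12 is 1501 × 12 = 18012 mm.
3 intermediate landings contribute 3 × 1200 = 3600 mm.
Developed length = 18012 + 3600 = 21612 mm.
= 21.61 m.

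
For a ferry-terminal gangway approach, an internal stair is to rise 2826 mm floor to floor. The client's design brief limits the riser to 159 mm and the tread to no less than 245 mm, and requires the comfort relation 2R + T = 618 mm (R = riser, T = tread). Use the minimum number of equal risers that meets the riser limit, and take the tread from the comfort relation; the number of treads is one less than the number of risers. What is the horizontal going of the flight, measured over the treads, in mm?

2826 / 159 = 17.77, so 18 risers are needed.
R = 2826 ÷ 18 = 157 mm.
Tread T = 618 − 2 × 157 = 304 mm (≥ 245 mm).
Treads = 18 − 1 = 17; going = 17 × 304 = 5168 mm.

5168 mm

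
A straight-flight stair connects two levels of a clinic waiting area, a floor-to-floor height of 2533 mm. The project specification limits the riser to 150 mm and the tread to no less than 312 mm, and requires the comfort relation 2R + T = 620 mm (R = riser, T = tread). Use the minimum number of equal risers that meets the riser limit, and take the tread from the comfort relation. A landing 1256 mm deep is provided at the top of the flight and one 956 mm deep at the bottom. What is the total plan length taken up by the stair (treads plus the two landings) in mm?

2533 / 150 = 16.887 → round up to 17 risers.
R = 2533 ÷ 17 = 149 mm.
From 2R + T = 620: T = 620 − 298 = 322 mm.
Going = (17 − 1) × 322 = 5152 mm.
Add landings: 5152 + 1256 + 956 = 7364 mm.

7364 mm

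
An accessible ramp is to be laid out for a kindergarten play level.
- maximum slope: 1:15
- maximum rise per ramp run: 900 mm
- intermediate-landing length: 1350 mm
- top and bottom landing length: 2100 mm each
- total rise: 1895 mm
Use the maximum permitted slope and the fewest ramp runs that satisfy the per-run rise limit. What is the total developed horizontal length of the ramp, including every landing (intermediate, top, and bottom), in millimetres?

35325 mm

1895 / 900 = 2.106 → round up to 3 ramp runs. That means 2 intermediate landings.
Ramp run (horizontal) at 1:15: 1895 × 15 = 28425 mm.
2 intermediate landings contribute 2 × 1350 = 2700 mm.
Top and bottom landings: 2 × 2100 = 4200 mm.
Total = 28425 + 2700 + 4200 = 35325 mm.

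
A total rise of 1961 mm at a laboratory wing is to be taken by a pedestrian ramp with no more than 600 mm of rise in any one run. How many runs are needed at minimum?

4 runs

1961 / 600 = 3.268 → round up to 4 ramp runs.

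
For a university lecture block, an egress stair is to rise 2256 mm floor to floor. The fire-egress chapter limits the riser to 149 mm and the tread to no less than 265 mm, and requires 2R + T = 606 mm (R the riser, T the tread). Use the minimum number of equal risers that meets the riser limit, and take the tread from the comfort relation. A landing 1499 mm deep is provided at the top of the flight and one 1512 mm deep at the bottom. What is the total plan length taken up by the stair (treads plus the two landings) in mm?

⌈2256/149⌉ = 16 risers.
R = 2256 ÷ 16 = 141 mm.
T = 606 − 2·141 = 324 mm, which satisfies the 265 mm minimum.
Going = (16 − 1) × 324 = 4860 mm.
Enclosure = 4860 + 1499 + 1512 = 7871 mm.

7871 mm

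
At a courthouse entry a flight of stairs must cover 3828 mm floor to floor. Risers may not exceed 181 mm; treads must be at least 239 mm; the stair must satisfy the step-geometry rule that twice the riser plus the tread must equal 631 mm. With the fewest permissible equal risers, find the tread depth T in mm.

⌈3828/181⌉ = 22 risers.
Each riser is 3828/22 = 174 mm (≤ 181 mm).
T = 631 − 2·174 = 283 mm, which satisfies the 239 mm minimum.

283 mm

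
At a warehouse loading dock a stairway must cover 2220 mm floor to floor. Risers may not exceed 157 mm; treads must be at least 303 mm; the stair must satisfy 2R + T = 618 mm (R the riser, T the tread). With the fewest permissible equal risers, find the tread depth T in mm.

322 mm

2220 / 157 = 14.140 → round up to 15 risers.
Riser R = 2220 / 15 = 148 mm, within the 157 mm limit.
From 2R + T = 618: T = 618 − 296 = 322 mm.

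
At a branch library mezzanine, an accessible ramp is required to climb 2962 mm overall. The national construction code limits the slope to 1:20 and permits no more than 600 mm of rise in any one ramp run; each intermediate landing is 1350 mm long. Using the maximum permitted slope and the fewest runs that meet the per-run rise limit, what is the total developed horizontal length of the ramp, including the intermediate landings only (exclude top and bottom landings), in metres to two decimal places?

64.64 m

2962 / 600 = 4.94, so 5 ramp runs are needed. That means 4 intermediate landings.
Ramp run (horizontal) at 1:20: 2962 × 20 = 59240 mm.
Intermediate landings: 4 × 1350 = 5400 mm.
Developed length = 59240 + 5400 = 64640 mm.
= 64.64 m.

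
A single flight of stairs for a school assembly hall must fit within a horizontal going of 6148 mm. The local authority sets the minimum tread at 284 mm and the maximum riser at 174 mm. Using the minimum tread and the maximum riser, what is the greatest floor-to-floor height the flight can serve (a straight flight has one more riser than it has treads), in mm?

6148 / 284 = 21.65, so 21 treads fit.
Risers = treads + 1 = 22.
Maximum height = 22 × 174 = 3828 mm.

3828 mm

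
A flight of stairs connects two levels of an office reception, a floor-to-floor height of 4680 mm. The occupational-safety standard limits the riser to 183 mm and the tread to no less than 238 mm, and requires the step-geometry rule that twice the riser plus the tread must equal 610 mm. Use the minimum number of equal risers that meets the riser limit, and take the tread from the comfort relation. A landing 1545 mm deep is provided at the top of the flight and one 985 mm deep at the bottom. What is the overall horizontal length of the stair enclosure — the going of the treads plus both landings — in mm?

⌈4680/183⌉ = 26 risers.
Each riser is 4680/26 = 180 mm (≤ 183 mm).
From 2R + T = 610: T = 610 − 360 = 250 mm.
Treads = 26 − 1 = 25; going = 25 × 250 = 6250 mm.
Enclosure = 6250 + 1545 + 985 = 8780 mm.

8780 mm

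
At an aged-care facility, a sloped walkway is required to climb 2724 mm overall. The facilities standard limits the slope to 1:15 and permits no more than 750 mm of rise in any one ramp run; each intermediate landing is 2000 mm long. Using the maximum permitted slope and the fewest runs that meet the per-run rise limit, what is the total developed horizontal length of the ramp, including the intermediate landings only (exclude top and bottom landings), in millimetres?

46860 mm

⌈2724/750⌉ = 4 ramp runs. That means 3 intermediate landings.
Ramp run (horizontal) at 1:15: 2724 × 15 = 40860 mm.
3 intermediate landings contribute 3 × 2000 = 6000 mm.
Total developed length = 40860 + 6000 = 46860 mm.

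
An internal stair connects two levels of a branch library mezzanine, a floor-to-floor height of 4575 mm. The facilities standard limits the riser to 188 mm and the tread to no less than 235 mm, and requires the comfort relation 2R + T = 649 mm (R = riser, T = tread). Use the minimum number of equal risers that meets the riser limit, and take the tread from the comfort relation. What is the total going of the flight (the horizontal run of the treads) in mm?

4575 / 188 = 24.34, so 25 risers are needed.
Each riser is 4575/25 = 183 mm (≤ 188 mm).
T = 649 − 2·183 = 283 mm, which satisfies the 235 mm minimum.
Treads = 25 − 1 = 24; going = 24 × 283 = 6792 mm.

6792 mm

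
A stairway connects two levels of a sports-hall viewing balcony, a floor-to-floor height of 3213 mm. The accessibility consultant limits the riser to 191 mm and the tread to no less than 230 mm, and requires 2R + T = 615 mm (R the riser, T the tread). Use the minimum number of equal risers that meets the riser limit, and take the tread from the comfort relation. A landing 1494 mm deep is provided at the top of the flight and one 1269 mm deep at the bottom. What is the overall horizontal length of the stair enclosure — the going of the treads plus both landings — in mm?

3213 / 191 = 16.822 → round up to 17 risers.
Each riser is 3213/17 = 189 mm (≤ 191 mm).
From 2R + T = 615: T = 615 − 378 = 237 mm.
17 risers give 16 treads; going = 16 × 237 = 3792 mm.
Add landings: 3792 + 1494 + 1269 = 6555 mm.

6555 mm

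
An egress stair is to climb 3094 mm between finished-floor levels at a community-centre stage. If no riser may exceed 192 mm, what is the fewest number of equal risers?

At most 192 each: 3094/192 = 16.11, giving 17 risers.

17 risers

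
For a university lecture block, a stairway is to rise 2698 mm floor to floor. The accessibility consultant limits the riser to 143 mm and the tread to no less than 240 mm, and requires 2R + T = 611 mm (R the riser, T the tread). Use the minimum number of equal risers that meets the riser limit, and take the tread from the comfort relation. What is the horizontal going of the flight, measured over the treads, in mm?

5886 mm

⌈2698/143⌉ = 19 risers.
Each riser is 2698/19 = 142 mm (≤ 143 mm).
From 2R + T = 611: T = 611 − 284 = 327 mm.
Treads = 19 − 1 = 18; going = 18 × 327 = 5886 mm.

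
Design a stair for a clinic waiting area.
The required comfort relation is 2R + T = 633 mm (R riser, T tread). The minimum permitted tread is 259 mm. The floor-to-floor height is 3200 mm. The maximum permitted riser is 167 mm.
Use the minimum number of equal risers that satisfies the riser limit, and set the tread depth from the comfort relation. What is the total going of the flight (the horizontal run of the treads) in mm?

5947 mm

3200 / 167 = 19.162 → round up to 20 risers.
Each riser is 3200/20 = 160 mm (≤ 167 mm).
T = 633 − 2·160 = 313 mm, which satisfies the 259 mm minimum.
Treads = 20 − 1 = 19; going = 19 × 313 = 5947 mm.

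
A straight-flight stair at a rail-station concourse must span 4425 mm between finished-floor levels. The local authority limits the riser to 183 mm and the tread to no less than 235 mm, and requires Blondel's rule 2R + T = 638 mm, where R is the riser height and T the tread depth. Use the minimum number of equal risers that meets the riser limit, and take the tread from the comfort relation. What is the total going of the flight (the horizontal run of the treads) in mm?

6816 mm

At most 183 each: 4425/183 = 24.18, giving 25 risers.
Each riser is 4425/25 = 177 mm (≤ 183 mm).
From 2R + T = 638: T = 638 − 354 = 284 mm.
25 risers give 24 treads; going = 24 × 284 = 6816 mm.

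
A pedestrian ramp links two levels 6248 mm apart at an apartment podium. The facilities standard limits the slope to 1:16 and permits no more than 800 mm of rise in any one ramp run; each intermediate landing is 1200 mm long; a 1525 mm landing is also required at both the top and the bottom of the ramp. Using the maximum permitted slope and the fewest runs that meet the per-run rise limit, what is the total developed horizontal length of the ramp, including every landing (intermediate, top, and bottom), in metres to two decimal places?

111.42 m

6248 / 800 = 7.810 → round up to 8 ramp runs. That means 7 intermediate landings.
Ramp run (horizontal) at 1:16: 6248 × 16 = 99968 mm.
Intermediate landings: 7 × 1200 = 8400 mm.
Top and bottom landings: 2 × 1525 = 3050 mm.
Total = 99968 + 8400 + 3050 = 111418 mm.
= 111.42 m.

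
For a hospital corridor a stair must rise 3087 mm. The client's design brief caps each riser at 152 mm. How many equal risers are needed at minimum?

3087 / 152 = 20.309 → round up to 21 risers.

21 risers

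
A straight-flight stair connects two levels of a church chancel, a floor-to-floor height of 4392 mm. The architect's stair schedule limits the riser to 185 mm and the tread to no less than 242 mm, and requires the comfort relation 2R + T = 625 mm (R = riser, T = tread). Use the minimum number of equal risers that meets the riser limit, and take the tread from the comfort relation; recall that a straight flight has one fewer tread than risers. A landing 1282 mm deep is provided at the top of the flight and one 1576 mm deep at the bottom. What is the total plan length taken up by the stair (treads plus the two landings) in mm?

8815 mm

At most 185 each: 4392/185 = 23.74, giving 24 risers.
R = 4392 ÷ 24 = 183 mm.
From 2R + T = 625: T = 625 − 366 = 259 mm.
Treads = 24 − 1 = 23; going = 23 × 259 = 5957 mm.
Add landings: 5957 + 1282 + 1576 = 8815 mm.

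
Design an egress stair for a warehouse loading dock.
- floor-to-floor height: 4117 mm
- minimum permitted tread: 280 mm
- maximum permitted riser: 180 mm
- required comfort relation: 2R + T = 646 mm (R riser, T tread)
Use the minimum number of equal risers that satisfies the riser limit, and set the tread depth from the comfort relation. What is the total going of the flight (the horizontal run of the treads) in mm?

6336 mm

4117 / 180 = 22.872 → round up to 23 risers.
Riser R = 4117 / 23 = 179 mm, within the 180 mm limit.
Tread T = 646 − 2 × 179 = 288 mm (≥ 280 mm).
Treads = 23 − 1 = 22; going = 22 × 288 = 6336 mm.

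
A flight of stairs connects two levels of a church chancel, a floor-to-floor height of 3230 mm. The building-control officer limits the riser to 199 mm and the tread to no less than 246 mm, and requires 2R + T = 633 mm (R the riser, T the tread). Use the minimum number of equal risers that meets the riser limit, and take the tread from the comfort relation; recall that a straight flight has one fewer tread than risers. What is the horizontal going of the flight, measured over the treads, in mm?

4048 mm

3230 / 199 = 16.231 → round up to 17 risers.
Riser R = 3230 / 17 = 190 mm, within the 199 mm limit.
T = 633 − 2·190 = 253 mm, which satisfies the 246 mm minimum.
Treads = 17 − 1 = 16; going = 16 × 253 = 4048 mm.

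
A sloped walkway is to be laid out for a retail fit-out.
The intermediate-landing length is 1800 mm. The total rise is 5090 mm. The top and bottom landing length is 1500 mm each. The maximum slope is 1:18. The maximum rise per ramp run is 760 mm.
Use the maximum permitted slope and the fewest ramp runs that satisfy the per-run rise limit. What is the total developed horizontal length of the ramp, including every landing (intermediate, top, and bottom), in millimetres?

105420 mm

⌈5090/760⌉ = 7 ramp runs. That means 6 intermediate landings.
Horizontal run for 5090 mm of rise at 1:18 is 5090 × 18 = 91620 mm.
6 intermediate landings contribute 6 × 1800 = 10800 mm.
Top and bottom landings: 2 × 1500 = 3000 mm.
Total = 91620 + 10800 + 3000 = 105420 mm.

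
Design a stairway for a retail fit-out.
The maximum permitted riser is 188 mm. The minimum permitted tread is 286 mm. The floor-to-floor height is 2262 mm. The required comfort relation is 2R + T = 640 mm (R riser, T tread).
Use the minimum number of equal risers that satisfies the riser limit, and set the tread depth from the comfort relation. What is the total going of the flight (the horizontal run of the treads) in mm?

3504 mm

2262 / 188 = 12.032 → round up to 13 risers.
Each riser is 2262/13 = 174 mm (≤ 188 mm).
Tread T = 640 − 2 × 174 = 292 mm (≥ 286 mm).
Going = (13 − 1) × 292 = 3504 mm.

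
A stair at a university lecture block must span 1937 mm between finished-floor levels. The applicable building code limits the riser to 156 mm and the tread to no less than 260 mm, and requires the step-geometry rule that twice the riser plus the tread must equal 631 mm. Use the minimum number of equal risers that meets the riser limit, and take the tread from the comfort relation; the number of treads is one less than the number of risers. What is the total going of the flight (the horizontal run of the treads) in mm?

At most 156 each: 1937/156 = 12.42, giving 13 risers.
Riser R = 1937 / 13 = 149 mm, within the 156 mm limit.
T = 631 − 2·149 = 333 mm, which satisfies the 260 mm minimum.
Going = (13 − 1) × 333 = 3996 mm.

3996 mm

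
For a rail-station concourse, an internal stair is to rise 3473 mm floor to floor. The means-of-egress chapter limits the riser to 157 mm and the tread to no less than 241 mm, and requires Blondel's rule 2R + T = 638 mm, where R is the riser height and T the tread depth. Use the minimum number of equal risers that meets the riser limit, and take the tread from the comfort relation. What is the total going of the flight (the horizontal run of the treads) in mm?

7392 mm

⌈3473/157⌉ = 23 risers.
R = 3473 ÷ 23 = 151 mm.
From 2R + T = 638: T = 638 − 302 = 336 mm.
23 risers give 22 treads; going = 22 × 336 = 7392 mm.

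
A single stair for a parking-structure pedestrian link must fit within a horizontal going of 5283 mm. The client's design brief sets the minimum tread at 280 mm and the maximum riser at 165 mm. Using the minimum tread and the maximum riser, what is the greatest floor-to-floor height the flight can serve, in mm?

3135 mm

Treads that fit: ⌊5283 / 280⌋ = 18.
Risers = treads + 1 = 19.
Maximum height = 19 × 165 = 3135 mm.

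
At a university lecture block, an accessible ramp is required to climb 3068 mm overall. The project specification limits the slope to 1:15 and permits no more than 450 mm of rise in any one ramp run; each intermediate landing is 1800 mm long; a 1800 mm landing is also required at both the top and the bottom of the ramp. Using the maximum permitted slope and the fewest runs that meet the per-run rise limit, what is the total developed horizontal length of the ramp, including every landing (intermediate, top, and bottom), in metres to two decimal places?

3068 / 450 = 6.82, so 7 ramp runs are needed. That means 6 intermediate landings.
Ramp run (horizontal) at 1:15: 3068 × 15 = 46020 mm.
Intermediate landings: 6 × 1800 = 10800 mm.
Top and bottom landings: 2 × 1800 = 3600 mm.
Total = 46020 + 10800 + 3600 = 60420 mm.
= 60.42 m.

60.42 m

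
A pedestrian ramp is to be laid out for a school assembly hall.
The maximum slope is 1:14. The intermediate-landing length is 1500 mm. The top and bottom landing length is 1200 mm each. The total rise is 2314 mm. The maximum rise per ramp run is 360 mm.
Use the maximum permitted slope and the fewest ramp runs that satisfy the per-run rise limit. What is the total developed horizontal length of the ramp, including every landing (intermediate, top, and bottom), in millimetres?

43796 mm

2314 / 360 = 6.428 → round up to 7 ramp runs. That means 6 intermediate landings.
Ramp run (horizontal) at 1:14: 2314 × 14 = 32396 mm.
6 intermediate landings contribute 6 × 1500 = 9000 mm.
Top and bottom landings: 2 × 1200 = 2400 mm.
Total = 32396 + 9000 + 2400 = 43796 mm.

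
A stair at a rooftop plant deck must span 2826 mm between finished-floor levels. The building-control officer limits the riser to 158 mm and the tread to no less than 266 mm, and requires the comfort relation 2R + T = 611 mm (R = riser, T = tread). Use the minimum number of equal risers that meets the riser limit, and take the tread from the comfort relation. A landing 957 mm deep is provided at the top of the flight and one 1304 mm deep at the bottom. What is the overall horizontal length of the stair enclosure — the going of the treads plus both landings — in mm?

7310 mm

2826 / 158 = 17.89, so 18 risers are needed.
R = 2826 ÷ 18 = 157 mm.
From 2R + T = 611: T = 611 − 314 = 297 mm.
Going = (18 − 1) × 297 = 5049 mm.
Enclosure = 5049 + 957 + 1304 = 7310 mm.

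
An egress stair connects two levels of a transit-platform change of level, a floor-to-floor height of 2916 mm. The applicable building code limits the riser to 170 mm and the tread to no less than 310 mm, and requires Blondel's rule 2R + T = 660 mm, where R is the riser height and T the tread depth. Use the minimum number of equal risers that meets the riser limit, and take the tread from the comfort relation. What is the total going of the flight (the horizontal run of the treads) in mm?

⌈2916/170⌉ = 18 risers.
Riser R = 2916 / 18 = 162 mm, within the 170 mm limit.
From 2R + T = 660: T = 660 − 324 = 336 mm.
Treads = 18 − 1 = 17; going = 17 × 336 = 5712 mm.

5712 mm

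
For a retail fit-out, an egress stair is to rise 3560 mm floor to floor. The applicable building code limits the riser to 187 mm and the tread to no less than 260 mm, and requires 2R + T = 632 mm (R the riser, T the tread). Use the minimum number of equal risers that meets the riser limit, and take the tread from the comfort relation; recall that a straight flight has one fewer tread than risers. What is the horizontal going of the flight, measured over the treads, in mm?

At most 187 each: 3560/187 = 19.04, giving 20 risers.
R = 3560 ÷ 20 = 178 mm.
From 2R + T = 632: T = 632 − 356 = 276 mm.
Treads = 20 − 1 = 19; going = 19 × 276 = 5244 mm.

5244 mm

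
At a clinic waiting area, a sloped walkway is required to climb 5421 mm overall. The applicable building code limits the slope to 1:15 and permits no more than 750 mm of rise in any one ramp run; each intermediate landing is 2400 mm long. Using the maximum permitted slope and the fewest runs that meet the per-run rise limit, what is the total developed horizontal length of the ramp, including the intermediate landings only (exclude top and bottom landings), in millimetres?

At most 750 each: 5421/750 = 7.23, giving 8 ramp runs. That means 7 intermediate landings.
Ramp run (horizontal) at 1:15: 5421 × 15 = 81315 mm.
7 intermediate landings contribute 7 × 2400 = 16800 mm.
Developed length = 81315 + 16800 = 98115 mm.

98115 mm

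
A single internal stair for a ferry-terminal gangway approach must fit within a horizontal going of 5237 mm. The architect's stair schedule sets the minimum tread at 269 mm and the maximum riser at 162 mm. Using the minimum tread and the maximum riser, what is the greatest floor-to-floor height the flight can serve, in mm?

Treads that fit: ⌊5237 / 269⌋ = 19.
Risers = treads + 1 = 20.
Maximum height = 20 × 162 = 3240 mm.

3240 mm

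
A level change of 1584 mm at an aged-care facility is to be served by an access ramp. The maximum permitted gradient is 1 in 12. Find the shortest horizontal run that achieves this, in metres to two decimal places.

19.01 m

At 1:12 the run is 12 × 1584 = 19008 mm.
19008 mm = 19.01 m.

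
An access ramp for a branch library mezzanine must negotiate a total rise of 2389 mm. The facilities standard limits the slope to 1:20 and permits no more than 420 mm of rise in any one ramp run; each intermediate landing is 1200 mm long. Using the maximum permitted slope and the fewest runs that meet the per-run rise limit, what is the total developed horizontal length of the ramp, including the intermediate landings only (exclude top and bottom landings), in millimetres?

2389 / 420 = 5.688 → round up to 6 ramp runs. That means 5 intermediate landings.
Horizontal run for 2389 mm of rise at 1:20 is 2389 × 20 = 47780 mm.
5 intermediate landings contribute 5 × 1200 = 6000 mm.
Total developed length = 47780 + 6000 = 53780 mm.

53780 mm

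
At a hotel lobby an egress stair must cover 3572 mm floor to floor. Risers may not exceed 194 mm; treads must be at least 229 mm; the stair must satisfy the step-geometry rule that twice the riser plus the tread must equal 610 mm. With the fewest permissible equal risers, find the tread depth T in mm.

234 mm

3572 / 194 = 18.41, so 19 risers are needed.
R = 3572 ÷ 19 = 188 mm.
From 2R + T = 610: T = 610 − 376 = 234 mm.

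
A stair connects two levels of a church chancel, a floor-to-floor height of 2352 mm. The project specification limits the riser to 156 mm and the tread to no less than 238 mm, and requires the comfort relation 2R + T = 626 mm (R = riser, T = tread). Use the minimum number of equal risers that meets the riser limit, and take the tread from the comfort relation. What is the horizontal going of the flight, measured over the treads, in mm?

⌈2352/156⌉ = 16 risers.
Riser R = 2352 / 16 = 147 mm, within the 156 mm limit.
From 2R + T = 626: T = 626 − 294 = 332 mm.
Going = (16 − 1) × 332 = 4980 mm.

4980 mm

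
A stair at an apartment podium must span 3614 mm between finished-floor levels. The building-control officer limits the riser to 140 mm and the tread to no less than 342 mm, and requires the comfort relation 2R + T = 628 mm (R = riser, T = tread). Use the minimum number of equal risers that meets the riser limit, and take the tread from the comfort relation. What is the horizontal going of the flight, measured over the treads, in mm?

3614 / 140 = 25.814 → round up to 26 risers.
R = 3614 ÷ 26 = 139 mm.
T = 628 − 2·139 = 350 mm, which satisfies the 342 mm minimum.
26 risers give 25 treads; going = 25 × 350 = 8750 mm.

8750 mm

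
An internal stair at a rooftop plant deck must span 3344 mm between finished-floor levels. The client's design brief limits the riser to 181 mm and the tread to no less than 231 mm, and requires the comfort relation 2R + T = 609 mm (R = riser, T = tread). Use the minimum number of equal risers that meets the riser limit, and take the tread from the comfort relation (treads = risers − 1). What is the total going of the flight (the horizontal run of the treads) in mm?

4626 mm

At most 181 each: 3344/181 = 18.48, giving 19 risers.
Each riser is 3344/19 = 176 mm (≤ 181 mm).
From 2R + T = 609: T = 609 − 352 = 257 mm.
Going = (19 − 1) × 257 = 4626 mm.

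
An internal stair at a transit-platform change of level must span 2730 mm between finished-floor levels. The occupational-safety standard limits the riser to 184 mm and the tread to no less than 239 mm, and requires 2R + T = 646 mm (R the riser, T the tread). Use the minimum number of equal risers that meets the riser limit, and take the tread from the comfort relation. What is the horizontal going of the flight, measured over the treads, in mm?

3948 mm

At most 184 each: 2730/184 = 14.84, giving 15 risers.
Each riser is 2730/15 = 182 mm (≤ 184 mm).
From 2R + T = 646: T = 646 − 364 = 282 mm.
Going = (15 − 1) × 282 = 3948 mm.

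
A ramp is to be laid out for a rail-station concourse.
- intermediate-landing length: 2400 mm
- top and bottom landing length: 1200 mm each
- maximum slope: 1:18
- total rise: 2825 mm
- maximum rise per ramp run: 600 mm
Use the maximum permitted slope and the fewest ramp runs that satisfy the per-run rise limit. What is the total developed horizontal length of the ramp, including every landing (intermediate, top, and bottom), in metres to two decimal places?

2825 / 600 = 4.71, so 5 ramp runs are needed. That means 4 intermediate landings.
Horizontal run for 2825 mm of rise at 1:18 is 2825 × 18 = 50850 mm.
Intermediate landings: 4 × 2400 = 9600 mm.
Top and bottom landings: 2 × 1200 = 2400 mm.
Total = 50850 + 9600 + 2400 = 62850 mm.
= 62.85 m.

62.85 m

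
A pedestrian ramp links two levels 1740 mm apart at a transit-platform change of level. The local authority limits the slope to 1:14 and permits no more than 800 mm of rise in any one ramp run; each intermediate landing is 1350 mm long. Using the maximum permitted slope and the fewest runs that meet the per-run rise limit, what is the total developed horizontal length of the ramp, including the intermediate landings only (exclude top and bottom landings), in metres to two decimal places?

27.06 m

1740 / 800 = 2.175 → round up to 3 ramp runs. That means 2 intermediate landings.
Ramp run (horizontal) at 1:14: 1740 × 14 = 24360 mm.
2 intermediate landings contribute 2 × 1350 = 2700 mm.
Developed length = 24360 + 2700 = 27060 mm.
= 27.06 m.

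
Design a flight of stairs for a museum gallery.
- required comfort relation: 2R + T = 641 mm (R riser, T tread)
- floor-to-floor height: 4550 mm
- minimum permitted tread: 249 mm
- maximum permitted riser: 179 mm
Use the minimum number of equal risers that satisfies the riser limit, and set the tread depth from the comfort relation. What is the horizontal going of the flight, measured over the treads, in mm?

4550 / 179 = 25.419 → round up to 26 risers.
Each riser is 4550/26 = 175 mm (≤ 179 mm).
From 2R + T = 641: T = 641 − 350 = 291 mm.
Treads = 26 − 1 = 25; going = 25 × 291 = 7275 mm.

7275 mm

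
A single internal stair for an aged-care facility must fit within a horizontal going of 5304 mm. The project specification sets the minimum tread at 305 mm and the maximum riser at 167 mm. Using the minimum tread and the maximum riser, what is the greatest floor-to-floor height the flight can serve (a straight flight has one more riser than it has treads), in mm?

Treads that fit: ⌊5304 / 305⌋ = 17.
Risers = treads + 1 = 18.
Maximum height = 18 × 167 = 3006 mm.

3006 mm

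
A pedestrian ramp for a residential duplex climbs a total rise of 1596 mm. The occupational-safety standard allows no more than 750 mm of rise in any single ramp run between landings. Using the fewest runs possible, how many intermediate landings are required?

1596 / 750 = 2.13, so 3 ramp runs are needed.
3 runs are separated by 2 intermediate landings.

2 intermediate landings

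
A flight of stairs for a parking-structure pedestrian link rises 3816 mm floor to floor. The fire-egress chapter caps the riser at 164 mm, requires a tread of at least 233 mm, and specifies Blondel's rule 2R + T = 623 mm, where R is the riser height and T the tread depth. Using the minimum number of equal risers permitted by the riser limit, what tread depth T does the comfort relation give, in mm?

⌈3816/164⌉ = 24 risers.
R = 3816 ÷ 24 = 159 mm.
T = 623 − 2·159 = 305 mm, which satisfies the 233 mm minimum.

305 mm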